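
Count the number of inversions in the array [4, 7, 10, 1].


For each element, count the later elements that are smaller than it:
  4 (index 0): smaller elements after it = [1] -> 1
  7 (index 1): smaller elements after it = [1] -> 1
  10 (index 2): smaller elements after it = [1] -> 1
Total inversions = 1 + 1 + 1 = 3
Final answer: 3


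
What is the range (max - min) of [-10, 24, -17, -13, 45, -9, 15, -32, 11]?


Maximum value: 45
Minimum value: -32
Range = 45 - (-32) = 77
Final answer: 77


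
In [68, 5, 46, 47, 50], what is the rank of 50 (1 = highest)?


Sort descending: [68, 50, 47, 46, 5]
Find 50 in the sorted list.
50 is at position 2.
Final answer: 2


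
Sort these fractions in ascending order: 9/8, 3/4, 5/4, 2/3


Convert to decimal for comparison:
  9/8 = 1.125
  3/4 = 0.75
  5/4 = 1.25
  2/3 = 0.6667
Decimals in increasing order: 0.6667 < 0.75 < 1.125 < 1.25
Writing each back as its fraction gives the sorted order.
Final answer: 2/3, 3/4, 9/8, 5/4


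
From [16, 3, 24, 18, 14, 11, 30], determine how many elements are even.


Check each element:
  16 is even
  3 is odd
  24 is even
  18 is even
  14 is even
  11 is odd
  30 is even
Evens: [16, 24, 18, 14, 30]
Count of evens = 5
Final answer: 5


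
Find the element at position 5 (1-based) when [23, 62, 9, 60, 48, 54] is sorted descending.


Sort descending: [62, 60, 54, 48, 23, 9]
The 5th element (1-indexed) is at index 4.
Value = 23
Final answer: 23


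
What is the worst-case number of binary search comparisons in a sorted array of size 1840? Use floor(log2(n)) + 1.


Binary search halves the search space each step.
Maximum comparisons = floor(log2(1840)) + 1
log2(1840) = 10.8455
floor(log2(1840)) = 10, so 10 + 1 = 11
Final answer: 11


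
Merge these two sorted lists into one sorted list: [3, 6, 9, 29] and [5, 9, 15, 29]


List A: [3, 6, 9, 29]
List B: [5, 9, 15, 29]
Repeatedly compare the front elements and take the smaller:
  3 vs 5 -> take 3
  6 vs 5 -> take 5
  6 vs 9 -> take 6
  9 vs 9 -> take 9
  29 vs 9 -> take 9
  29 vs 15 -> take 15
  29 vs 29 -> take 29
  A is exhausted; append the rest of B: [29]
Final answer: [3, 5, 6, 9, 9, 15, 29, 29]


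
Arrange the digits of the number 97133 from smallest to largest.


The number 97133 has digits: 9, 7, 1, 3, 3
Sorted: 1, 3, 3, 7, 9
Joining the sorted digits gives the result.
Final answer: 13379


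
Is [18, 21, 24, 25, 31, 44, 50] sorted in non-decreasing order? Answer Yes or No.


Check consecutive pairs:
  18 <= 21? True
  21 <= 24? True
  24 <= 25? True
  25 <= 31? True
  31 <= 44? True
  44 <= 50? True
Every consecutive pair is in order, so the list is non-decreasing.
Final answer: Yes


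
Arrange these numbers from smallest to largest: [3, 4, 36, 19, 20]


Original list: [3, 4, 36, 19, 20]
Repeatedly take the smallest remaining element:
  Remaining [3, 4, 36, 19, 20] -> smallest is 3
  Remaining [4, 36, 19, 20] -> smallest is 4
  Remaining [36, 19, 20] -> smallest is 19
  Remaining [36, 20] -> smallest is 20
  Remaining [36] -> smallest is 36
Collecting the picks in order gives the sorted list.
Final answer: [3, 4, 19, 20, 36]


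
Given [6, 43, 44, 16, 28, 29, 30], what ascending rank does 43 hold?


Sort ascending: [6, 16, 28, 29, 30, 43, 44]
Find 43 in the sorted list.
43 is at position 6 (1-indexed).
Final answer: 6


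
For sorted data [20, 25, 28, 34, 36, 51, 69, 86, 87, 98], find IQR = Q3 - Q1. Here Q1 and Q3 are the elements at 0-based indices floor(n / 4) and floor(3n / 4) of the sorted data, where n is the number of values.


The data has n = 10 elements.
Q1 index = floor(10 / 4) = floor(2.5) = 2; Q3 index = floor(3 * 10 / 4) = floor(7.5) = 7
Q1 = element at index 2 = 28
Q3 = element at index 7 = 86
IQR = 86 - 28 = 58
Final answer: 58


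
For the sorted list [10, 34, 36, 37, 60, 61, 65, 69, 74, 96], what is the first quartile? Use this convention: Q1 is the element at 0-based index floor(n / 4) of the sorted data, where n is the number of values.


The list has n = 10 elements.
Q1 index = floor(10 / 4) = floor(2.5) = 2
Counting from index 0 in the sorted data, the element at index 2 is 36.
Final answer: 36


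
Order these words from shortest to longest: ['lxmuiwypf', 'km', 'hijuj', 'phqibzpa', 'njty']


Compute lengths:
  'lxmuiwypf' has length 9
  'km' has length 2
  'hijuj' has length 5
  'phqibzpa' has length 8
  'njty' has length 4
Lengths in increasing order: 2 < 4 < 5 < 8 < 9
Listing the words in that order gives the answer.
Final answer: ['km', 'njty', 'hijuj', 'phqibzpa', 'lxmuiwypf']


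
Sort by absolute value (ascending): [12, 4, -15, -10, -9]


Compute absolute values:
  |12| = 12
  |4| = 4
  |-15| = 15
  |-10| = 10
  |-9| = 9
Absolute values in increasing order: 4 < 9 < 10 < 12 < 15
Listing the original numbers in that order gives the answer.
Final answer: [4, -9, -10, 12, -15]


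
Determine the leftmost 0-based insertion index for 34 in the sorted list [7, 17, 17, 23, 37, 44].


List is sorted: [7, 17, 17, 23, 37, 44]
We need the leftmost position where 34 can be inserted, i.e. the first index whose element is >= 34 (or the end of the list if none is).
Binary search with low=0, high=6 (0-based indices):
  low=0, high=6, mid=3: a[3]=23 < 34, so low = 4
  low=4, high=6, mid=5: a[5]=44 >= 34, so high = 5
  low=4, high=5, mid=4: a[4]=37 >= 34, so high = 4
Now low = high = 4, so the insertion index is 4.
Final answer: 4


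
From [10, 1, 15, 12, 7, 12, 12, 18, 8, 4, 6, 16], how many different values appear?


List all unique values:
Distinct values: [1, 4, 6, 7, 8, 10, 12, 15, 16, 18]
Count = 10
Final answer: 10


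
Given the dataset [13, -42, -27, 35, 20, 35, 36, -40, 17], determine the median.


First, sort the list: [-42, -40, -27, 13, 17, 20, 35, 35, 36]
The list has 9 elements (odd count).
The middle index is 4 (0-based), and the element there is 17.
Final answer: 17


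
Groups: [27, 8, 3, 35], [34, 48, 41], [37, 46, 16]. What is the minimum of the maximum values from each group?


Find max of each group:
  Group 1: [27, 8, 3, 35] -> max = 35
  Group 2: [34, 48, 41] -> max = 48
  Group 3: [37, 46, 16] -> max = 46
Maxes: [35, 48, 46]
Minimum of maxes = 35
Final answer: 35


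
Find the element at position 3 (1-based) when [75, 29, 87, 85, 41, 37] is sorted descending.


Sort descending: [87, 85, 75, 41, 37, 29]
The 3rd element (1-indexed) is at index 2.
Value = 75
Final answer: 75


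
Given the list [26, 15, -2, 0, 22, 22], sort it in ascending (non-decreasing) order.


Original list: [26, 15, -2, 0, 22, 22]
Repeatedly take the smallest remaining element:
  Remaining [26, 15, -2, 0, 22, 22] -> smallest is -2
  Remaining [26, 15, 0, 22, 22] -> smallest is 0
  Remaining [26, 15, 22, 22] -> smallest is 15
  Remaining [26, 22, 22] -> smallest is 22
  Remaining [26, 22] -> smallest is 22
  Remaining [26] -> smallest is 26
Collecting the picks in order gives the sorted list.
Final answer: [-2, 0, 15, 22, 22, 26]


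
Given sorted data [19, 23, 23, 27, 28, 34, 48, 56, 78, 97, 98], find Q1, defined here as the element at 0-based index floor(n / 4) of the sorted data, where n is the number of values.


The list has n = 11 elements.
Q1 index = floor(11 / 4) = floor(2.75) = 2
Counting from index 0 in the sorted data, the element at index 2 is 23.
Final answer: 23


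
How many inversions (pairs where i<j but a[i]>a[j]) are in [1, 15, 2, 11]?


For each element, count the later elements that are smaller than it:
  1 (index 0): smaller elements after it = [] -> 0
  15 (index 1): smaller elements after it = [2, 11] -> 2
  2 (index 2): smaller elements after it = [] -> 0
Total inversions = 0 + 2 + 0 = 2
Final answer: 2


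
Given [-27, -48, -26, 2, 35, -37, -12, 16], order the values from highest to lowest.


Original list: [-27, -48, -26, 2, 35, -37, -12, 16]
Repeatedly take the largest remaining element:
  Remaining [-27, -48, -26, 2, 35, -37, -12, 16] -> largest is 35
  Remaining [-27, -48, -26, 2, -37, -12, 16] -> largest is 16
  Remaining [-27, -48, -26, 2, -37, -12] -> largest is 2
  Remaining [-27, -48, -26, -37, -12] -> largest is -12
  Remaining [-27, -48, -26, -37] -> largest is -26
  Remaining [-27, -48, -37] -> largest is -27
  Remaining [-48, -37] -> largest is -37
  Remaining [-48] -> largest is -48
Collecting the picks in order gives the descending list.
Final answer: [35, 16, 2, -12, -26, -27, -37, -48]


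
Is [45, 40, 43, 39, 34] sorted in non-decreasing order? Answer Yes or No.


Check consecutive pairs:
  45 <= 40? False
  40 <= 43? True
  43 <= 39? False
  39 <= 34? False
3 consecutive pair(s) are out of order, so the list is not sorted.
Final answer: No


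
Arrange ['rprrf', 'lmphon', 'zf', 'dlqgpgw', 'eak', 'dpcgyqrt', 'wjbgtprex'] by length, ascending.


Compute lengths:
  'rprrf' has length 5
  'lmphon' has length 6
  'zf' has length 2
  'dlqgpgw' has length 7
  'eak' has length 3
  'dpcgyqrt' has length 8
  'wjbgtprex' has length 9
Lengths in increasing order: 2 < 3 < 5 < 6 < 7 < 8 < 9
Listing the words in that order gives the answer.
Final answer: ['zf', 'eak', 'rprrf', 'lmphon', 'dlqgpgw', 'dpcgyqrt', 'wjbgtprex']


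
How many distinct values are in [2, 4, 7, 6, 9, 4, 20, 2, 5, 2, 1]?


List all unique values:
Distinct values: [1, 2, 4, 5, 6, 7, 9, 20]
Count = 8
Final answer: 8


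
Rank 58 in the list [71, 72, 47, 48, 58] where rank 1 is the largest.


Sort descending: [72, 71, 58, 48, 47]
Find 58 in the sorted list.
58 is at position 3.
Final answer: 3


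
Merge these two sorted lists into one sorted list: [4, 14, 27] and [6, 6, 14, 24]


List A: [4, 14, 27]
List B: [6, 6, 14, 24]
Repeatedly compare the front elements and take the smaller:
  4 vs 6 -> take 4
  14 vs 6 -> take 6
  14 vs 6 -> take 6
  14 vs 14 -> take 14
  27 vs 14 -> take 14
  27 vs 24 -> take 24
  B is exhausted; append the rest of A: [27]
Final answer: [4, 6, 6, 14, 14, 24, 27]


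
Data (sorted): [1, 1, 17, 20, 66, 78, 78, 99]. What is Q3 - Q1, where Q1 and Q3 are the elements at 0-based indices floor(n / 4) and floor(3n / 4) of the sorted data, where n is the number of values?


The data has n = 8 elements.
Q1 index = floor(8 / 4) = floor(2) = 2; Q3 index = floor(3 * 8 / 4) = floor(6) = 6
Q1 = element at index 2 = 17
Q3 = element at index 6 = 78
IQR = 78 - 17 = 61
Final answer: 61


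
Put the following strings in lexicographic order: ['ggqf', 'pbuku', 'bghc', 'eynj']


Compare strings character by character (the first differing letter decides):
  'bghc' < 'eynj' since 'b' < 'e' at position 1
  'eynj' < 'ggqf' since 'e' < 'g' at position 1
  'ggqf' < 'pbuku' since 'g' < 'p' at position 1
Chaining these comparisons gives the alphabetical order.
Final answer: ['bghc', 'eynj', 'ggqf', 'pbuku']


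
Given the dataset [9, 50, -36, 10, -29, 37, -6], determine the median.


First, sort the list: [-36, -29, -6, 9, 10, 37, 50]
The list has 7 elements (odd count).
The middle index is 3 (0-based), and the element there is 9.
Final answer: 9


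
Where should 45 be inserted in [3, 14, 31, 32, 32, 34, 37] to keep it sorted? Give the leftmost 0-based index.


List is sorted: [3, 14, 31, 32, 32, 34, 37]
We need the leftmost position where 45 can be inserted, i.e. the first index whose element is >= 45 (or the end of the list if none is).
Binary search with low=0, high=7 (0-based indices):
  low=0, high=7, mid=3: a[3]=32 < 45, so low = 4
  low=4, high=7, mid=5: a[5]=34 < 45, so low = 6
  low=6, high=7, mid=6: a[6]=37 < 45, so low = 7
Now low = high = 7, so the insertion index is 7.
Final answer: 7


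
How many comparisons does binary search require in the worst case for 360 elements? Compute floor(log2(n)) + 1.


Binary search halves the search space each step.
Maximum comparisons = floor(log2(360)) + 1
log2(360) = 8.4919
floor(log2(360)) = 8, so 8 + 1 = 9
Final answer: 9


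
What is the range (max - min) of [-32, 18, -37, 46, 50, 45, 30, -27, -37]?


Maximum value: 50
Minimum value: -37
Range = 50 - (-37) = 87
Final answer: 87


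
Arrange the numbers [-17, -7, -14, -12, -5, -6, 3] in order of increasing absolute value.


Compute absolute values:
  |-17| = 17
  |-7| = 7
  |-14| = 14
  |-12| = 12
  |-5| = 5
  |-6| = 6
  |3| = 3
Absolute values in increasing order: 3 < 5 < 6 < 7 < 12 < 14 < 17
Listing the original numbers in that order gives the answer.
Final answer: [3, -5, -6, -7, -12, -14, -17]


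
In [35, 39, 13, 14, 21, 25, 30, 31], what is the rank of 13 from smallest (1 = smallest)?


Sort ascending: [13, 14, 21, 25, 30, 31, 35, 39]
Find 13 in the sorted list.
13 is at position 1 (1-indexed).
Final answer: 1


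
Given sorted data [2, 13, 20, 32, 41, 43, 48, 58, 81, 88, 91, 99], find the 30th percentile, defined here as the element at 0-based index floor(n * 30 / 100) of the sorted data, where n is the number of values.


The dataset has n = 12 elements.
Index = floor(12 * 30 / 100) = floor(360 / 100) = floor(3.6) = 3
Counting from index 0 in the sorted data, the element at index 3 is 32.
Final answer: 32


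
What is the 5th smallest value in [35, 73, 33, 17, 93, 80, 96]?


Sort ascending: [17, 33, 35, 73, 80, 93, 96]
The 5th element (1-indexed) is at index 4.
Value = 80
Final answer: 80


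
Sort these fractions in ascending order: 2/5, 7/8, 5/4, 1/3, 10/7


Convert to decimal for comparison:
  2/5 = 0.4
  7/8 = 0.875
  5/4 = 1.25
  1/3 = 0.3333
  10/7 = 1.4286
Decimals in increasing order: 0.3333 < 0.4 < 0.875 < 1.25 < 1.4286
Writing each back as its fraction gives the sorted order.
Final answer: 1/3, 2/5, 7/8, 5/4, 10/7


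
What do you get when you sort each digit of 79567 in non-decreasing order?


The number 79567 has digits: 7, 9, 5, 6, 7
Sorted: 5, 6, 7, 7, 9
Joining the sorted digits gives the result.
Final answer: 56779


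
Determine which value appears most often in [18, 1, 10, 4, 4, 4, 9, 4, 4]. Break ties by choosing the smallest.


Count the frequency of each value:
  1 appears 1 time(s)
  4 appears 5 time(s)
  9 appears 1 time(s)
  10 appears 1 time(s)
  18 appears 1 time(s)
Maximum frequency is 5.
Only 4 reaches that frequency, so it is the mode.
Final answer: 4


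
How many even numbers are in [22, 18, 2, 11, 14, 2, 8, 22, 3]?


Check each element:
  22 is even
  18 is even
  2 is even
  11 is odd
  14 is even
  2 is even
  8 is even
  22 is even
  3 is odd
Evens: [22, 18, 2, 14, 2, 8, 22]
Count of evens = 7
Final answer: 7


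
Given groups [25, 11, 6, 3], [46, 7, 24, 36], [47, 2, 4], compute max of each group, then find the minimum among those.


Find max of each group:
  Group 1: [25, 11, 6, 3] -> max = 25
  Group 2: [46, 7, 24, 36] -> max = 46
  Group 3: [47, 2, 4] -> max = 47
Maxes: [25, 46, 47]
Minimum of maxes = 25
Final answer: 25


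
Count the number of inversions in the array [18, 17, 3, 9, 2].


For each element, count the later elements that are smaller than it:
  18 (index 0): smaller elements after it = [17, 3, 9, 2] -> 4
  17 (index 1): smaller elements after it = [3, 9, 2] -> 3
  3 (index 2): smaller elements after it = [2] -> 1
  9 (index 3): smaller elements after it = [2] -> 1
Total inversions = 4 + 3 + 1 + 1 = 9
Final answer: 9


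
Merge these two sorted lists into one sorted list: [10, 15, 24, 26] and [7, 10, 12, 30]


List A: [10, 15, 24, 26]
List B: [7, 10, 12, 30]
Repeatedly compare the front elements and take the smaller:
  10 vs 7 -> take 7
  10 vs 10 -> take 10
  15 vs 10 -> take 10
  15 vs 12 -> take 12
  15 vs 30 -> take 15
  24 vs 30 -> take 24
  26 vs 30 -> take 26
  A is exhausted; append the rest of B: [30]
Final answer: [7, 10, 10, 12, 15, 24, 26, 30]


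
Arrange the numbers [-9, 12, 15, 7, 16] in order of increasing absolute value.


Compute absolute values:
  |-9| = 9
  |12| = 12
  |15| = 15
  |7| = 7
  |16| = 16
Absolute values in increasing order: 7 < 9 < 12 < 15 < 16
Listing the original numbers in that order gives the answer.
Final answer: [7, -9, 12, 15, 16]


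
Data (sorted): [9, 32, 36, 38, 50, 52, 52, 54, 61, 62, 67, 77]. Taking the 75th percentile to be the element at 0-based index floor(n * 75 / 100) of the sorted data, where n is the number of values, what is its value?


The dataset has n = 12 elements.
Index = floor(12 * 75 / 100) = floor(900 / 100) = floor(9) = 9
Counting from index 0 in the sorted data, the element at index 9 is 62.
Final answer: 62


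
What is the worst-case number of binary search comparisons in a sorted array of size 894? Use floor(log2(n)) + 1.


Binary search halves the search space each step.
Maximum comparisons = floor(log2(894)) + 1
log2(894) = 9.8041
floor(log2(894)) = 9, so 9 + 1 = 10
Final answer: 10


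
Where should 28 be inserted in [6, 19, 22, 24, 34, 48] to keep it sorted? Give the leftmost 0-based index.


List is sorted: [6, 19, 22, 24, 34, 48]
We need the leftmost position where 28 can be inserted, i.e. the first index whose element is >= 28 (or the end of the list if none is).
Binary search with low=0, high=6 (0-based indices):
  low=0, high=6, mid=3: a[3]=24 < 28, so low = 4
  low=4, high=6, mid=5: a[5]=48 >= 28, so high = 5
  low=4, high=5, mid=4: a[4]=34 >= 28, so high = 4
Now low = high = 4, so the insertion index is 4.
Final answer: 4


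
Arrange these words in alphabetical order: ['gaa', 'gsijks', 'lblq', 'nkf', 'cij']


Compare strings character by character (the first differing letter decides):
  'cij' < 'gaa' since 'c' < 'g' at position 1
  'gaa' < 'gsijks' since 'a' < 's' at position 2
  'gsijks' < 'lblq' since 'g' < 'l' at position 1
  'lblq' < 'nkf' since 'l' < 'n' at position 1
Chaining these comparisons gives the alphabetical order.
Final answer: ['cij', 'gaa', 'gsijks', 'lblq', 'nkf']


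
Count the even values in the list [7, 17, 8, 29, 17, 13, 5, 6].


Check each element:
  7 is odd
  17 is odd
  8 is even
  29 is odd
  17 is odd
  13 is odd
  5 is odd
  6 is even
Evens: [8, 6]
Count of evens = 2
Final answer: 2


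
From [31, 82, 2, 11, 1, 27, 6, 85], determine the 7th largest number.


Sort descending: [85, 82, 31, 27, 11, 6, 2, 1]
The 7th element (1-indexed) is at index 6.
Value = 2
Final answer: 2


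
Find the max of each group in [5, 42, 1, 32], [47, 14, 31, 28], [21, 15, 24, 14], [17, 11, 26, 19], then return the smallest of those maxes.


Find max of each group:
  Group 1: [5, 42, 1, 32] -> max = 42
  Group 2: [47, 14, 31, 28] -> max = 47
  Group 3: [21, 15, 24, 14] -> max = 24
  Group 4: [17, 11, 26, 19] -> max = 26
Maxes: [42, 47, 24, 26]
Minimum of maxes = 24
Final answer: 24


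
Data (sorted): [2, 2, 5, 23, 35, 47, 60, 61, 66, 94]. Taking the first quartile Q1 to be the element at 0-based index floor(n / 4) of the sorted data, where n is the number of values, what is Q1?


The list has n = 10 elements.
Q1 index = floor(10 / 4) = floor(2.5) = 2
Counting from index 0 in the sorted data, the element at index 2 is 5.
Final answer: 5


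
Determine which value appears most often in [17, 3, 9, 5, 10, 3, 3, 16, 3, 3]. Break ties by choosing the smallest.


Count the frequency of each value:
  3 appears 5 time(s)
  5 appears 1 time(s)
  9 appears 1 time(s)
  10 appears 1 time(s)
  16 appears 1 time(s)
  17 appears 1 time(s)
Maximum frequency is 5.
Only 3 reaches that frequency, so it is the mode.
Final answer: 3


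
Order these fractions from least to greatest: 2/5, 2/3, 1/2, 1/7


Convert to decimal for comparison:
  2/5 = 0.4
  2/3 = 0.6667
  1/2 = 0.5
  1/7 = 0.1429
Decimals in increasing order: 0.1429 < 0.4 < 0.5 < 0.6667
Writing each back as its fraction gives the sorted order.
Final answer: 1/7, 2/5, 1/2, 2/3


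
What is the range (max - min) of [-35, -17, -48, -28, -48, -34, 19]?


Maximum value: 19
Minimum value: -48
Range = 19 - (-48) = 67
Final answer: 67


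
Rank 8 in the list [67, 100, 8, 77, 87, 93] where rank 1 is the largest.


Sort descending: [100, 93, 87, 77, 67, 8]
Find 8 in the sorted list.
8 is at position 6.
Final answer: 6


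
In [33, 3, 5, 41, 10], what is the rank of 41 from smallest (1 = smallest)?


Sort ascending: [3, 5, 10, 33, 41]
Find 41 in the sorted list.
41 is at position 5 (1-indexed).
Final answer: 5


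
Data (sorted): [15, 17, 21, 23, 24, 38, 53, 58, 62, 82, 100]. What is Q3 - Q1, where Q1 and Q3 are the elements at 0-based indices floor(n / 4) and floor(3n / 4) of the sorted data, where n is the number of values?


The data has n = 11 elements.
Q1 index = floor(11 / 4) = floor(2.75) = 2; Q3 index = floor(3 * 11 / 4) = floor(8.25) = 8
Q1 = element at index 2 = 21
Q3 = element at index 8 = 62
IQR = 62 - 21 = 41
Final answer: 41


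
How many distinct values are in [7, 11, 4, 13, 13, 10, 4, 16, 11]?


List all unique values:
Distinct values: [4, 7, 10, 11, 13, 16]
Count = 6
Final answer: 6


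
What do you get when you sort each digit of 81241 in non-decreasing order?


The number 81241 has digits: 8, 1, 2, 4, 1
Sorted: 1, 1, 2, 4, 8
Joining the sorted digits gives the result.
Final answer: 11248


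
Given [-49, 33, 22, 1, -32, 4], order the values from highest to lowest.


Original list: [-49, 33, 22, 1, -32, 4]
Repeatedly take the largest remaining element:
  Remaining [-49, 33, 22, 1, -32, 4] -> largest is 33
  Remaining [-49, 22, 1, -32, 4] -> largest is 22
  Remaining [-49, 1, -32, 4] -> largest is 4
  Remaining [-49, 1, -32] -> largest is 1
  Remaining [-49, -32] -> largest is -32
  Remaining [-49] -> largest is -49
Collecting the picks in order gives the descending list.
Final answer: [33, 22, 4, 1, -32, -49]


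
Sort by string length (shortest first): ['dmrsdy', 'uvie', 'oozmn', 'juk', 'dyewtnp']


Compute lengths:
  'dmrsdy' has length 6
  'uvie' has length 4
  'oozmn' has length 5
  'juk' has length 3
  'dyewtnp' has length 7
Lengths in increasing order: 3 < 4 < 5 < 6 < 7
Listing the words in that order gives the answer.
Final answer: ['juk', 'uvie', 'oozmn', 'dmrsdy', 'dyewtnp']


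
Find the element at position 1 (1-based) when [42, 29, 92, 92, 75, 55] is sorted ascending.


Sort ascending: [29, 42, 55, 75, 92, 92]
The 1st element (1-indexed) is at index 0.
Value = 29
Final answer: 29


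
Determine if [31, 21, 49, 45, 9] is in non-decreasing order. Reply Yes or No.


Check consecutive pairs:
  31 <= 21? False
  21 <= 49? True
  49 <= 45? False
  45 <= 9? False
3 consecutive pair(s) are out of order, so the list is not sorted.
Final answer: No


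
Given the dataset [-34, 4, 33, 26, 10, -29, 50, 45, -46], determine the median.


First, sort the list: [-46, -34, -29, 4, 10, 26, 33, 45, 50]
The list has 9 elements (odd count).
The middle index is 4 (0-based), and the element there is 10.
Final answer: 10


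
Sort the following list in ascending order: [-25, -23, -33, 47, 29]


Original list: [-25, -23, -33, 47, 29]
Repeatedly take the smallest remaining element:
  Remaining [-25, -23, -33, 47, 29] -> smallest is -33
  Remaining [-25, -23, 47, 29] -> smallest is -25
  Remaining [-23, 47, 29] -> smallest is -23
  Remaining [47, 29] -> smallest is 29
  Remaining [47] -> smallest is 47
Collecting the picks in order gives the sorted list.
Final answer: [-33, -25, -23, 29, 47]


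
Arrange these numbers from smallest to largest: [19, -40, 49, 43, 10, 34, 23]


Original list: [19, -40, 49, 43, 10, 34, 23]
Repeatedly take the smallest remaining element:
  Remaining [19, -40, 49, 43, 10, 34, 23] -> smallest is -40
  Remaining [19, 49, 43, 10, 34, 23] -> smallest is 10
  Remaining [19, 49, 43, 34, 23] -> smallest is 19
  Remaining [49, 43, 34, 23] -> smallest is 23
  Remaining [49, 43, 34] -> smallest is 34
  Remaining [49, 43] -> smallest is 43
  Remaining [49] -> smallest is 49
Collecting the picks in order gives the sorted list.
Final answer: [-40, 10, 19, 23, 34, 43, 49]


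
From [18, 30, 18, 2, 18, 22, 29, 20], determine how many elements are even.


Check each element:
  18 is even
  30 is even
  18 is even
  2 is even
  18 is even
  22 is even
  29 is odd
  20 is even
Evens: [18, 30, 18, 2, 18, 22, 20]
Count of evens = 7
Final answer: 7


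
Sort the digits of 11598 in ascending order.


The number 11598 has digits: 1, 1, 5, 9, 8
Sorted: 1, 1, 5, 8, 9
Joining the sorted digits gives the result.
Final answer: 11589


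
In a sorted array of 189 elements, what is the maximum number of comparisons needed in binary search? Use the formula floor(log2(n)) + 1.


Binary search halves the search space each step.
Maximum comparisons = floor(log2(189)) + 1
log2(189) = 7.5622
floor(log2(189)) = 7, so 7 + 1 = 8
Final answer: 8


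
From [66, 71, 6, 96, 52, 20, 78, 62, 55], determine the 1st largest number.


Sort descending: [96, 78, 71, 66, 62, 55, 52, 20, 6]
The 1st element (1-indexed) is at index 0.
Value = 96
Final answer: 96


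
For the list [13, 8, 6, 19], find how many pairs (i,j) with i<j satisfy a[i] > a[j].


For each element, count the later elements that are smaller than it:
  13 (index 0): smaller elements after it = [8, 6] -> 2
  8 (index 1): smaller elements after it = [6] -> 1
  6 (index 2): smaller elements after it = [] -> 0
Total inversions = 2 + 1 + 0 = 3
Final answer: 3


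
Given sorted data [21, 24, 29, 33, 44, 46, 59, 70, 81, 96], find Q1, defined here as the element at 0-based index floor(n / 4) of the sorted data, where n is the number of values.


The list has n = 10 elements.
Q1 index = floor(10 / 4) = floor(2.5) = 2
Counting from index 0 in the sorted data, the element at index 2 is 29.
Final answer: 29


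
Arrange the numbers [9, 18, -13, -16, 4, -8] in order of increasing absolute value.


Compute absolute values:
  |9| = 9
  |18| = 18
  |-13| = 13
  |-16| = 16
  |4| = 4
  |-8| = 8
Absolute values in increasing order: 4 < 8 < 9 < 13 < 16 < 18
Listing the original numbers in that order gives the answer.
Final answer: [4, -8, 9, -13, -16, 18]


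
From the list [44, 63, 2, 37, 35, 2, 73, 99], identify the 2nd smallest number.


Sort ascending: [2, 2, 35, 37, 44, 63, 73, 99]
The 2nd element (1-indexed) is at index 1.
Value = 2
Final answer: 2


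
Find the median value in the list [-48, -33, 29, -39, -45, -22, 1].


First, sort the list: [-48, -45, -39, -33, -22, 1, 29]
The list has 7 elements (odd count).
The middle index is 3 (0-based), and the element there is -33.
Final answer: -33


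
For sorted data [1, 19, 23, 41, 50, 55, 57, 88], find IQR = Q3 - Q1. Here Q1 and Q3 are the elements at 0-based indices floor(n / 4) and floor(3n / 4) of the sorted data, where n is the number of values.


The data has n = 8 elements.
Q1 index = floor(8 / 4) = floor(2) = 2; Q3 index = floor(3 * 8 / 4) = floor(6) = 6
Q1 = element at index 2 = 23
Q3 = element at index 6 = 57
IQR = 57 - 23 = 34
Final answer: 34


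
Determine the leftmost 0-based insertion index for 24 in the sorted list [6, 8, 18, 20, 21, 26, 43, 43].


List is sorted: [6, 8, 18, 20, 21, 26, 43, 43]
We need the leftmost position where 24 can be inserted, i.e. the first index whose element is >= 24 (or the end of the list if none is).
Binary search with low=0, high=8 (0-based indices):
  low=0, high=8, mid=4: a[4]=21 < 24, so low = 5
  low=5, high=8, mid=6: a[6]=43 >= 24, so high = 6
  low=5, high=6, mid=5: a[5]=26 >= 24, so high = 5
Now low = high = 5, so the insertion index is 5.
Final answer: 5


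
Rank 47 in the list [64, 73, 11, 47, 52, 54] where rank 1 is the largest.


Sort descending: [73, 64, 54, 52, 47, 11]
Find 47 in the sorted list.
47 is at position 5.
Final answer: 5


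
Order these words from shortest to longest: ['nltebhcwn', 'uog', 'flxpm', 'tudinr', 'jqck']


Compute lengths:
  'nltebhcwn' has length 9
  'uog' has length 3
  'flxpm' has length 5
  'tudinr' has length 6
  'jqck' has length 4
Lengths in increasing order: 3 < 4 < 5 < 6 < 9
Listing the words in that order gives the answer.
Final answer: ['uog', 'jqck', 'flxpm', 'tudinr', 'nltebhcwn']


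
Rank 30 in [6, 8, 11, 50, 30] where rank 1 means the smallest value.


Sort ascending: [6, 8, 11, 30, 50]
Find 30 in the sorted list.
30 is at position 4 (1-indexed).
Final answer: 4


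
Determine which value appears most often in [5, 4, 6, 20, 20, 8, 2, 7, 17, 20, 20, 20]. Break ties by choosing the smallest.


Count the frequency of each value:
  2 appears 1 time(s)
  4 appears 1 time(s)
  5 appears 1 time(s)
  6 appears 1 time(s)
  7 appears 1 time(s)
  8 appears 1 time(s)
  17 appears 1 time(s)
  20 appears 5 time(s)
Maximum frequency is 5.
Only 20 reaches that frequency, so it is the mode.
Final answer: 20


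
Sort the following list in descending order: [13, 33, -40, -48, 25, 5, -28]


Original list: [13, 33, -40, -48, 25, 5, -28]
Repeatedly take the largest remaining element:
  Remaining [13, 33, -40, -48, 25, 5, -28] -> largest is 33
  Remaining [13, -40, -48, 25, 5, -28] -> largest is 25
  Remaining [13, -40, -48, 5, -28] -> largest is 13
  Remaining [-40, -48, 5, -28] -> largest is 5
  Remaining [-40, -48, -28] -> largest is -28
  Remaining [-40, -48] -> largest is -40
  Remaining [-48] -> largest is -48
Collecting the picks in order gives the descending list.
Final answer: [33, 25, 13, 5, -28, -40, -48]


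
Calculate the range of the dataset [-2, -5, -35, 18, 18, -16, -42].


Maximum value: 18
Minimum value: -42
Range = 18 - (-42) = 60
Final answer: 60


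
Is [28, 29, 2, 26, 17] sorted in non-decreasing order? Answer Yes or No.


Check consecutive pairs:
  28 <= 29? True
  29 <= 2? False
  2 <= 26? True
  26 <= 17? False
2 consecutive pair(s) are out of order, so the list is not sorted.
Final answer: No


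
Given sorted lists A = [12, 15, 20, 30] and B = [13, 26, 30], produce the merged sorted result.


List A: [12, 15, 20, 30]
List B: [13, 26, 30]
Repeatedly compare the front elements and take the smaller:
  12 vs 13 -> take 12
  15 vs 13 -> take 13
  15 vs 26 -> take 15
  20 vs 26 -> take 20
  30 vs 26 -> take 26
  30 vs 30 -> take 30
  A is exhausted; append the rest of B: [30]
Final answer: [12, 13, 15, 20, 26, 30, 30]


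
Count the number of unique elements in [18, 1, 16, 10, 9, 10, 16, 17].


List all unique values:
Distinct values: [1, 9, 10, 16, 17, 18]
Count = 6
Final answer: 6


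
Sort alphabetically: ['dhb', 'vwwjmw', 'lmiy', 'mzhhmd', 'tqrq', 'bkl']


Compare strings character by character (the first differing letter decides):
  'bkl' < 'dhb' since 'b' < 'd' at position 1
  'dhb' < 'lmiy' since 'd' < 'l' at position 1
  'lmiy' < 'mzhhmd' since 'l' < 'm' at position 1
  'mzhhmd' < 'tqrq' since 'm' < 't' at position 1
  'tqrq' < 'vwwjmw' since 't' < 'v' at position 1
Chaining these comparisons gives the alphabetical order.
Final answer: ['bkl', 'dhb', 'lmiy', 'mzhhmd', 'tqrq', 'vwwjmw']


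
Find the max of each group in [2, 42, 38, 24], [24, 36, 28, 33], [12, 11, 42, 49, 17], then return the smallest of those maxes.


Find max of each group:
  Group 1: [2, 42, 38, 24] -> max = 42
  Group 2: [24, 36, 28, 33] -> max = 36
  Group 3: [12, 11, 42, 49, 17] -> max = 49
Maxes: [42, 36, 49]
Minimum of maxes = 36
Final answer: 36


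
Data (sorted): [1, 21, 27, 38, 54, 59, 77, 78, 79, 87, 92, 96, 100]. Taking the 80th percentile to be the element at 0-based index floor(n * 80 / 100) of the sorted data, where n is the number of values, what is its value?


The dataset has n = 13 elements.
Index = floor(13 * 80 / 100) = floor(1040 / 100) = floor(10.4) = 10
Counting from index 0 in the sorted data, the element at index 10 is 92.
Final answer: 92


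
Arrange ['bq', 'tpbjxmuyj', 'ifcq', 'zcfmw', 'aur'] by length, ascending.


Compute lengths:
  'bq' has length 2
  'tpbjxmuyj' has length 9
  'ifcq' has length 4
  'zcfmw' has length 5
  'aur' has length 3
Lengths in increasing order: 2 < 3 < 4 < 5 < 9
Listing the words in that order gives the answer.
Final answer: ['bq', 'aur', 'ifcq', 'zcfmw', 'tpbjxmuyj']


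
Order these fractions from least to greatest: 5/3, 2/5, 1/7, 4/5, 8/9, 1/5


Convert to decimal for comparison:
  5/3 = 1.6667
  2/5 = 0.4
  1/7 = 0.1429
  4/5 = 0.8
  8/9 = 0.8889
  1/5 = 0.2
Decimals in increasing order: 0.1429 < 0.2 < 0.4 < 0.8 < 0.8889 < 1.6667
Writing each back as its fraction gives the sorted order.
Final answer: 1/7, 1/5, 2/5, 4/5, 8/9, 5/3


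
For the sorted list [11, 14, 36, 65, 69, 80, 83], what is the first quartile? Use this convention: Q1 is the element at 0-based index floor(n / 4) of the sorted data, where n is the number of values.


The list has n = 7 elements.
Q1 index = floor(7 / 4) = floor(1.75) = 1
Counting from index 0 in the sorted data, the element at index 1 is 14.
Final answer: 14


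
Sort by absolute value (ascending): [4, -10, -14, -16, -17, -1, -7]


Compute absolute values:
  |4| = 4
  |-10| = 10
  |-14| = 14
  |-16| = 16
  |-17| = 17
  |-1| = 1
  |-7| = 7
Absolute values in increasing order: 1 < 4 < 7 < 10 < 14 < 16 < 17
Listing the original numbers in that order gives the answer.
Final answer: [-1, 4, -7, -10, -14, -16, -17]


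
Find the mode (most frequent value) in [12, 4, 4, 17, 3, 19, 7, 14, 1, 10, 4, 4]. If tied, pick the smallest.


Count the frequency of each value:
  1 appears 1 time(s)
  3 appears 1 time(s)
  4 appears 4 time(s)
  7 appears 1 time(s)
  10 appears 1 time(s)
  12 appears 1 time(s)
  14 appears 1 time(s)
  17 appears 1 time(s)
  19 appears 1 time(s)
Maximum frequency is 4.
Only 4 reaches that frequency, so it is the mode.
Final answer: 4


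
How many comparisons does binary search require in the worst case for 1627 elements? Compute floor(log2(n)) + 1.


Binary search halves the search space each step.
Maximum comparisons = floor(log2(1627)) + 1
log2(1627) = 10.668
floor(log2(1627)) = 10, so 10 + 1 = 11
Final answer: 11


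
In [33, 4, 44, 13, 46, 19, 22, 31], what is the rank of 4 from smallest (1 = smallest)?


Sort ascending: [4, 13, 19, 22, 31, 33, 44, 46]
Find 4 in the sorted list.
4 is at position 1 (1-indexed).
Final answer: 1


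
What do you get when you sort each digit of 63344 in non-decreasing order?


The number 63344 has digits: 6, 3, 3, 4, 4
Sorted: 3, 3, 4, 4, 6
Joining the sorted digits gives the result.
Final answer: 33446


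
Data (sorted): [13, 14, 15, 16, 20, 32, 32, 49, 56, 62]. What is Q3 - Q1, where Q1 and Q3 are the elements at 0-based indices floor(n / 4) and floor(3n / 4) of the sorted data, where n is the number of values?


The data has n = 10 elements.
Q1 index = floor(10 / 4) = floor(2.5) = 2; Q3 index = floor(3 * 10 / 4) = floor(7.5) = 7
Q1 = element at index 2 = 15
Q3 = element at index 7 = 49
IQR = 49 - 15 = 34
Final answer: 34


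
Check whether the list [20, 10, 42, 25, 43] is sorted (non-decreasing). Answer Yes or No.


Check consecutive pairs:
  20 <= 10? False
  10 <= 42? True
  42 <= 25? False
  25 <= 43? True
2 consecutive pair(s) are out of order, so the list is not sorted.
Final answer: No


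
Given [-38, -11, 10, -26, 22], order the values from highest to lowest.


Original list: [-38, -11, 10, -26, 22]
Repeatedly take the largest remaining element:
  Remaining [-38, -11, 10, -26, 22] -> largest is 22
  Remaining [-38, -11, 10, -26] -> largest is 10
  Remaining [-38, -11, -26] -> largest is -11
  Remaining [-38, -26] -> largest is -26
  Remaining [-38] -> largest is -38
Collecting the picks in order gives the descending list.
Final answer: [22, 10, -11, -26, -38]


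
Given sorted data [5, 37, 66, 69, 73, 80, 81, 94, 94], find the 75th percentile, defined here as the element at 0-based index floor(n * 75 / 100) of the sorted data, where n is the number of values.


The dataset has n = 9 elements.
Index = floor(9 * 75 / 100) = floor(675 / 100) = floor(6.75) = 6
Counting from index 0 in the sorted data, the element at index 6 is 81.
Final answer: 81


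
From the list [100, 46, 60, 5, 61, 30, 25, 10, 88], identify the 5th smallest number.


Sort ascending: [5, 10, 25, 30, 46, 60, 61, 88, 100]
The 5th element (1-indexed) is at index 4.
Value = 46
Final answer: 46


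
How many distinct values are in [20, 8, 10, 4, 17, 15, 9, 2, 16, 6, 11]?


List all unique values:
Distinct values: [2, 4, 6, 8, 9, 10, 11, 15, 16, 17, 20]
Count = 11
Final answer: 11


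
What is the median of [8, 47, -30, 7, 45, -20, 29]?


First, sort the list: [-30, -20, 7, 8, 29, 45, 47]
The list has 7 elements (odd count).
The middle index is 3 (0-based), and the element there is 8.
Final answer: 8


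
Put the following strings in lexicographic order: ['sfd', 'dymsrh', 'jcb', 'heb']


Compare strings character by character (the first differing letter decides):
  'dymsrh' < 'heb' since 'd' < 'h' at position 1
  'heb' < 'jcb' since 'h' < 'j' at position 1
  'jcb' < 'sfd' since 'j' < 's' at position 1
Chaining these comparisons gives the alphabetical order.
Final answer: ['dymsrh', 'heb', 'jcb', 'sfd']


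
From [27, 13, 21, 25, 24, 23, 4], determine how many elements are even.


Check each element:
  27 is odd
  13 is odd
  21 is odd
  25 is odd
  24 is even
  23 is odd
  4 is even
Evens: [24, 4]
Count of evens = 2
Final answer: 2


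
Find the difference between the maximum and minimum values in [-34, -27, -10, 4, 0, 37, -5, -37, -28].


Maximum value: 37
Minimum value: -37
Range = 37 - (-37) = 74
Final answer: 74


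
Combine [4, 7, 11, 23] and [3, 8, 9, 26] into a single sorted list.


List A: [4, 7, 11, 23]
List B: [3, 8, 9, 26]
Repeatedly compare the front elements and take the smaller:
  4 vs 3 -> take 3
  4 vs 8 -> take 4
  7 vs 8 -> take 7
  11 vs 8 -> take 8
  11 vs 9 -> take 9
  11 vs 26 -> take 11
  23 vs 26 -> take 23
  A is exhausted; append the rest of B: [26]
Final answer: [3, 4, 7, 8, 9, 11, 23, 26]


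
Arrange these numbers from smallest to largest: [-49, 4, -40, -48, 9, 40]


Original list: [-49, 4, -40, -48, 9, 40]
Repeatedly take the smallest remaining element:
  Remaining [-49, 4, -40, -48, 9, 40] -> smallest is -49
  Remaining [4, -40, -48, 9, 40] -> smallest is -48
  Remaining [4, -40, 9, 40] -> smallest is -40
  Remaining [4, 9, 40] -> smallest is 4
  Remaining [9, 40] -> smallest is 9
  Remaining [40] -> smallest is 40
Collecting the picks in order gives the sorted list.
Final answer: [-49, -48, -40, 4, 9, 40]


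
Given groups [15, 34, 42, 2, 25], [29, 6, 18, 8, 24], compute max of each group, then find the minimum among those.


Find max of each group:
  Group 1: [15, 34, 42, 2, 25] -> max = 42
  Group 2: [29, 6, 18, 8, 24] -> max = 29
Maxes: [42, 29]
Minimum of maxes = 29
Final answer: 29


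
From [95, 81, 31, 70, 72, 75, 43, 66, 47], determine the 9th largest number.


Sort descending: [95, 81, 75, 72, 70, 66, 47, 43, 31]
The 9th element (1-indexed) is at index 8.
Value = 31
Final answer: 31


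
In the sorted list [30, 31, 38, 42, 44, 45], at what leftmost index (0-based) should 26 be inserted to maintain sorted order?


List is sorted: [30, 31, 38, 42, 44, 45]
We need the leftmost position where 26 can be inserted, i.e. the first index whose element is >= 26 (or the end of the list if none is).
Binary search with low=0, high=6 (0-based indices):
  low=0, high=6, mid=3: a[3]=42 >= 26, so high = 3
  low=0, high=3, mid=1: a[1]=31 >= 26, so high = 1
  low=0, high=1, mid=0: a[0]=30 >= 26, so high = 0
Now low = high = 0, so the insertion index is 0.
Final answer: 0


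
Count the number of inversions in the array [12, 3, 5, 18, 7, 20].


For each element, count the later elements that are smaller than it:
  12 (index 0): smaller elements after it = [3, 5, 7] -> 3
  3 (index 1): smaller elements after it = [] -> 0
  5 (index 2): smaller elements after it = [] -> 0
  18 (index 3): smaller elements after it = [7] -> 1
  7 (index 4): smaller elements after it = [] -> 0
Total inversions = 3 + 0 + 0 + 1 + 0 = 4
Final answer: 4


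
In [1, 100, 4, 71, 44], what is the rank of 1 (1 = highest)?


Sort descending: [100, 71, 44, 4, 1]
Find 1 in the sorted list.
1 is at position 5.
Final answer: 5


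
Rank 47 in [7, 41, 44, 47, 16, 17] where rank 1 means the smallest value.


Sort ascending: [7, 16, 17, 41, 44, 47]
Find 47 in the sorted list.
47 is at position 6 (1-indexed).
Final answer: 6
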